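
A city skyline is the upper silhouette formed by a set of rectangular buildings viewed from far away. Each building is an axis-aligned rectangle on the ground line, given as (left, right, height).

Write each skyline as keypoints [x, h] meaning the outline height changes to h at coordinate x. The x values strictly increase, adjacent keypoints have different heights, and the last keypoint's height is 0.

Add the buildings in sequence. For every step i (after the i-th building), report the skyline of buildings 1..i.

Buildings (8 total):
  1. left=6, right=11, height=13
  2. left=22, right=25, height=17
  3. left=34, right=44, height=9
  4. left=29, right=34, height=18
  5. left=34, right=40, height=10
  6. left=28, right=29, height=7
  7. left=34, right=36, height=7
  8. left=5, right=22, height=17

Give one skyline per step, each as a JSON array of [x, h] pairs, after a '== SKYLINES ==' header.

== SKYLINES ==
[[6,13],[11,0]]
[[6,13],[11,0],[22,17],[25,0]]
[[6,13],[11,0],[22,17],[25,0],[34,9],[44,0]]
[[6,13],[11,0],[22,17],[25,0],[29,18],[34,9],[44,0]]
[[6,13],[11,0],[22,17],[25,0],[29,18],[34,10],[40,9],[44,0]]
[[6,13],[11,0],[22,17],[25,0],[28,7],[29,18],[34,10],[40,9],[44,0]]
[[6,13],[11,0],[22,17],[25,0],[28,7],[29,18],[34,10],[40,9],[44,0]]
[[5,17],[25,0],[28,7],[29,18],[34,10],[40,9],[44,0]]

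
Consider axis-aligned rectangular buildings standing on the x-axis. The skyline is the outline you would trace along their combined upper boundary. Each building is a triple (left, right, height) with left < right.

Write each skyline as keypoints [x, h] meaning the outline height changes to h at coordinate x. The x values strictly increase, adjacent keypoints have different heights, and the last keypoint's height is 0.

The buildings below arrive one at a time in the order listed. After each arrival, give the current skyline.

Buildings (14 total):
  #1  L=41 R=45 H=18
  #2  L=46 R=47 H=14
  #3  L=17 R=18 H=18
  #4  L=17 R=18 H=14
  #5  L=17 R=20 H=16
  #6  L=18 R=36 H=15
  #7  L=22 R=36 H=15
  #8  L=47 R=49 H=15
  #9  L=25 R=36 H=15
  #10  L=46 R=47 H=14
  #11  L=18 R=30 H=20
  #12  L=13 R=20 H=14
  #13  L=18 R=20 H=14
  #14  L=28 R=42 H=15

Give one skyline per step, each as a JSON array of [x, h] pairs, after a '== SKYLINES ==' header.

== SKYLINES ==
[[41,18],[45,0]]
[[41,18],[45,0],[46,14],[47,0]]
[[17,18],[18,0],[41,18],[45,0],[46,14],[47,0]]
[[17,18],[18,0],[41,18],[45,0],[46,14],[47,0]]
[[17,18],[18,16],[20,0],[41,18],[45,0],[46,14],[47,0]]
[[17,18],[18,16],[20,15],[36,0],[41,18],[45,0],[46,14],[47,0]]
[[17,18],[18,16],[20,15],[36,0],[41,18],[45,0],[46,14],[47,0]]
[[17,18],[18,16],[20,15],[36,0],[41,18],[45,0],[46,14],[47,15],[49,0]]
[[17,18],[18,16],[20,15],[36,0],[41,18],[45,0],[46,14],[47,15],[49,0]]
[[17,18],[18,16],[20,15],[36,0],[41,18],[45,0],[46,14],[47,15],[49,0]]
[[17,18],[18,20],[30,15],[36,0],[41,18],[45,0],[46,14],[47,15],[49,0]]
[[13,14],[17,18],[18,20],[30,15],[36,0],[41,18],[45,0],[46,14],[47,15],[49,0]]
[[13,14],[17,18],[18,20],[30,15],[36,0],[41,18],[45,0],[46,14],[47,15],[49,0]]
[[13,14],[17,18],[18,20],[30,15],[41,18],[45,0],[46,14],[47,15],[49,0]]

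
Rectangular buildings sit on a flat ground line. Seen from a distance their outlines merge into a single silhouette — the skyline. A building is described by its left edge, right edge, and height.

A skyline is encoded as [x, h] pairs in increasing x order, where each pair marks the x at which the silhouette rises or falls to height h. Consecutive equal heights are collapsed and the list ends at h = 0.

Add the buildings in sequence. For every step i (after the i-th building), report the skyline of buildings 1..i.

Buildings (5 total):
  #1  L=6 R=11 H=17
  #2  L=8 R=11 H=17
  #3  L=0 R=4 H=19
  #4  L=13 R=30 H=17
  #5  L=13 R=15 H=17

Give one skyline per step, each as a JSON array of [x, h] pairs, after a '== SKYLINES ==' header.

== SKYLINES ==
[[6,17],[11,0]]
[[6,17],[11,0]]
[[0,19],[4,0],[6,17],[11,0]]
[[0,19],[4,0],[6,17],[11,0],[13,17],[30,0]]
[[0,19],[4,0],[6,17],[11,0],[13,17],[30,0]]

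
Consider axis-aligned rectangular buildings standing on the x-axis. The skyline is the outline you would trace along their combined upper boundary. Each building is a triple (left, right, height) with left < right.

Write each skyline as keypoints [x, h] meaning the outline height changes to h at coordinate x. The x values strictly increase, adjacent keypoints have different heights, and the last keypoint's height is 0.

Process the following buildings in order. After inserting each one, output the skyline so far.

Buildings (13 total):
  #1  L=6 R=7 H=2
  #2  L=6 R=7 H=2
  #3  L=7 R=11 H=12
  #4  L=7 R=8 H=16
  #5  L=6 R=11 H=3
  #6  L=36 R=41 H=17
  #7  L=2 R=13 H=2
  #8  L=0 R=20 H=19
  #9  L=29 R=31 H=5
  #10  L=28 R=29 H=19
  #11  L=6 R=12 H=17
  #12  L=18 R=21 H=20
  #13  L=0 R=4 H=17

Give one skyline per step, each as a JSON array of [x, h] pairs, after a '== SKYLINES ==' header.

== SKYLINES ==
[[6,2],[7,0]]
[[6,2],[7,0]]
[[6,2],[7,12],[11,0]]
[[6,2],[7,16],[8,12],[11,0]]
[[6,3],[7,16],[8,12],[11,0]]
[[6,3],[7,16],[8,12],[11,0],[36,17],[41,0]]
[[2,2],[6,3],[7,16],[8,12],[11,2],[13,0],[36,17],[41,0]]
[[0,19],[20,0],[36,17],[41,0]]
[[0,19],[20,0],[29,5],[31,0],[36,17],[41,0]]
[[0,19],[20,0],[28,19],[29,5],[31,0],[36,17],[41,0]]
[[0,19],[20,0],[28,19],[29,5],[31,0],[36,17],[41,0]]
[[0,19],[18,20],[21,0],[28,19],[29,5],[31,0],[36,17],[41,0]]
[[0,19],[18,20],[21,0],[28,19],[29,5],[31,0],[36,17],[41,0]]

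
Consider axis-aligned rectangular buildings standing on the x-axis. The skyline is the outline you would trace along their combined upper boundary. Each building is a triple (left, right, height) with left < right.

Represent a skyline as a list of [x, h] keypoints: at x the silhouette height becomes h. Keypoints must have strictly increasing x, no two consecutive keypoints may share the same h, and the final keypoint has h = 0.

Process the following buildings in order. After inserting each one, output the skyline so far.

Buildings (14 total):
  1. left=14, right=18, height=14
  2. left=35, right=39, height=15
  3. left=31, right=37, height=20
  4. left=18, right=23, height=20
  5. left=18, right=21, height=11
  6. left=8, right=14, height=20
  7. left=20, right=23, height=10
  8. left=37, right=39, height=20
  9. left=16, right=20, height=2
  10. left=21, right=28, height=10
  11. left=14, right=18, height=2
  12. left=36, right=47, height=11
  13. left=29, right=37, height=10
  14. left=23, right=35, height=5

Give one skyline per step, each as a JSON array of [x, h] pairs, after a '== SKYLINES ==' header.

== SKYLINES ==
[[14,14],[18,0]]
[[14,14],[18,0],[35,15],[39,0]]
[[14,14],[18,0],[31,20],[37,15],[39,0]]
[[14,14],[18,20],[23,0],[31,20],[37,15],[39,0]]
[[14,14],[18,20],[23,0],[31,20],[37,15],[39,0]]
[[8,20],[14,14],[18,20],[23,0],[31,20],[37,15],[39,0]]
[[8,20],[14,14],[18,20],[23,0],[31,20],[37,15],[39,0]]
[[8,20],[14,14],[18,20],[23,0],[31,20],[39,0]]
[[8,20],[14,14],[18,20],[23,0],[31,20],[39,0]]
[[8,20],[14,14],[18,20],[23,10],[28,0],[31,20],[39,0]]
[[8,20],[14,14],[18,20],[23,10],[28,0],[31,20],[39,0]]
[[8,20],[14,14],[18,20],[23,10],[28,0],[31,20],[39,11],[47,0]]
[[8,20],[14,14],[18,20],[23,10],[28,0],[29,10],[31,20],[39,11],[47,0]]
[[8,20],[14,14],[18,20],[23,10],[28,5],[29,10],[31,20],[39,11],[47,0]]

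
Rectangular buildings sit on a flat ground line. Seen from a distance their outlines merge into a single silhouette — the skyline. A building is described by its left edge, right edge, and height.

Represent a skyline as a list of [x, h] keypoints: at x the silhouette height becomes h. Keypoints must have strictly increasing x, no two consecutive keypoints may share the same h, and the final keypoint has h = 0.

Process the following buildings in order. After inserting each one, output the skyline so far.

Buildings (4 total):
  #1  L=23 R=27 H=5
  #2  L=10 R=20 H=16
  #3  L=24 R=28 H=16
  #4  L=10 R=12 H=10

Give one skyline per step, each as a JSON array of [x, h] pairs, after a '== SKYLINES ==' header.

== SKYLINES ==
[[23,5],[27,0]]
[[10,16],[20,0],[23,5],[27,0]]
[[10,16],[20,0],[23,5],[24,16],[28,0]]
[[10,16],[20,0],[23,5],[24,16],[28,0]]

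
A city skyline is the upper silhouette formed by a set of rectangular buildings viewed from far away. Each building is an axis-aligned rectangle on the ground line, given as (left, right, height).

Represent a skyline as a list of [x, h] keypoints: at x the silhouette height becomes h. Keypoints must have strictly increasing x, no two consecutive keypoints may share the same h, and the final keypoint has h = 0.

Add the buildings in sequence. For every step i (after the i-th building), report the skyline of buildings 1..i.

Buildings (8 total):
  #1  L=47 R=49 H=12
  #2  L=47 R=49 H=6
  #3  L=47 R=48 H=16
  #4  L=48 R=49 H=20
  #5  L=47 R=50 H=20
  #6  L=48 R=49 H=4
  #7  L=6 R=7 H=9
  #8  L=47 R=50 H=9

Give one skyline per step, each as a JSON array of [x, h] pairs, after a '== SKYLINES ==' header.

== SKYLINES ==
[[47,12],[49,0]]
[[47,12],[49,0]]
[[47,16],[48,12],[49,0]]
[[47,16],[48,20],[49,0]]
[[47,20],[50,0]]
[[47,20],[50,0]]
[[6,9],[7,0],[47,20],[50,0]]
[[6,9],[7,0],[47,20],[50,0]]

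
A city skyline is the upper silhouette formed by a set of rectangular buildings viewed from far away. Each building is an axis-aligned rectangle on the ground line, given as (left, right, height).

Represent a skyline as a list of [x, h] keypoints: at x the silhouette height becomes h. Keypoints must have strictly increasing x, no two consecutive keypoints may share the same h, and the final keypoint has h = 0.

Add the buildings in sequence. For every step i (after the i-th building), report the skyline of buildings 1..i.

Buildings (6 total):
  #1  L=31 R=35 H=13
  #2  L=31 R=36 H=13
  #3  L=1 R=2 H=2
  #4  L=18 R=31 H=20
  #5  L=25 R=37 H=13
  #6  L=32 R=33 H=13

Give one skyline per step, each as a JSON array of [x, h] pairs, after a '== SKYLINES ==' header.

== SKYLINES ==
[[31,13],[35,0]]
[[31,13],[36,0]]
[[1,2],[2,0],[31,13],[36,0]]
[[1,2],[2,0],[18,20],[31,13],[36,0]]
[[1,2],[2,0],[18,20],[31,13],[37,0]]
[[1,2],[2,0],[18,20],[31,13],[37,0]]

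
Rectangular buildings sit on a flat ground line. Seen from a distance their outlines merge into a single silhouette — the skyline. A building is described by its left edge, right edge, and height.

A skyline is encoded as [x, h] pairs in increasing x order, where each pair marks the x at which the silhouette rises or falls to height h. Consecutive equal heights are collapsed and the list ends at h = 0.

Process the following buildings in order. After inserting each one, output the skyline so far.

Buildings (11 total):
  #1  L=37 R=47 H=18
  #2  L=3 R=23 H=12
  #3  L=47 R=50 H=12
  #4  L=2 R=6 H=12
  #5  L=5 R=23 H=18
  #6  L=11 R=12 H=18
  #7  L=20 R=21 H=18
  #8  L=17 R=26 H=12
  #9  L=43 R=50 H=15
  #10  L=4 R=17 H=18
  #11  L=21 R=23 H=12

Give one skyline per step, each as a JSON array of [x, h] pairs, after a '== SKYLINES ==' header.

== SKYLINES ==
[[37,18],[47,0]]
[[3,12],[23,0],[37,18],[47,0]]
[[3,12],[23,0],[37,18],[47,12],[50,0]]
[[2,12],[23,0],[37,18],[47,12],[50,0]]
[[2,12],[5,18],[23,0],[37,18],[47,12],[50,0]]
[[2,12],[5,18],[23,0],[37,18],[47,12],[50,0]]
[[2,12],[5,18],[23,0],[37,18],[47,12],[50,0]]
[[2,12],[5,18],[23,12],[26,0],[37,18],[47,12],[50,0]]
[[2,12],[5,18],[23,12],[26,0],[37,18],[47,15],[50,0]]
[[2,12],[4,18],[23,12],[26,0],[37,18],[47,15],[50,0]]
[[2,12],[4,18],[23,12],[26,0],[37,18],[47,15],[50,0]]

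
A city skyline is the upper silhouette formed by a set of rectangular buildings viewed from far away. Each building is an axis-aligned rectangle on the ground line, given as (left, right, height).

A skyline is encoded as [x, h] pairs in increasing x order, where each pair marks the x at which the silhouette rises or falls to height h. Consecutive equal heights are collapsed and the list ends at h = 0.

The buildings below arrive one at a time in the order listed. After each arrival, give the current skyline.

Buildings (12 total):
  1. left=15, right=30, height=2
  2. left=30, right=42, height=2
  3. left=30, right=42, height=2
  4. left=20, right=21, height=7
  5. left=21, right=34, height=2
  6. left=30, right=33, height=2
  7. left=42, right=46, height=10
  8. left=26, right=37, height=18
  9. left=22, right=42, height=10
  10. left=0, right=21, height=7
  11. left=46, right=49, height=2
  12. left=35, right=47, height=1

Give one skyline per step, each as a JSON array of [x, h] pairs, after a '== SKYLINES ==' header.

== SKYLINES ==
[[15,2],[30,0]]
[[15,2],[42,0]]
[[15,2],[42,0]]
[[15,2],[20,7],[21,2],[42,0]]
[[15,2],[20,7],[21,2],[42,0]]
[[15,2],[20,7],[21,2],[42,0]]
[[15,2],[20,7],[21,2],[42,10],[46,0]]
[[15,2],[20,7],[21,2],[26,18],[37,2],[42,10],[46,0]]
[[15,2],[20,7],[21,2],[22,10],[26,18],[37,10],[46,0]]
[[0,7],[21,2],[22,10],[26,18],[37,10],[46,0]]
[[0,7],[21,2],[22,10],[26,18],[37,10],[46,2],[49,0]]
[[0,7],[21,2],[22,10],[26,18],[37,10],[46,2],[49,0]]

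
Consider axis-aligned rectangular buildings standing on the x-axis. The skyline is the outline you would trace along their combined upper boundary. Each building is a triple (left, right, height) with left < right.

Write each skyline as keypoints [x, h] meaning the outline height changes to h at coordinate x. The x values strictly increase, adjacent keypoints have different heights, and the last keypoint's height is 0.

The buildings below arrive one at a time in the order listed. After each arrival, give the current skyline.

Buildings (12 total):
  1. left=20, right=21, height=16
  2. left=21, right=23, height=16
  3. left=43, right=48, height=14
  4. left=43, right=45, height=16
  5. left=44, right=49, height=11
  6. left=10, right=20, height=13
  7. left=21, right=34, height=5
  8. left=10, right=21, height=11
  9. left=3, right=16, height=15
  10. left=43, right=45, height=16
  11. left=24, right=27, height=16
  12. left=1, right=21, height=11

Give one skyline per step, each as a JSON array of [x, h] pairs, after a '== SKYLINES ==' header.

== SKYLINES ==
[[20,16],[21,0]]
[[20,16],[23,0]]
[[20,16],[23,0],[43,14],[48,0]]
[[20,16],[23,0],[43,16],[45,14],[48,0]]
[[20,16],[23,0],[43,16],[45,14],[48,11],[49,0]]
[[10,13],[20,16],[23,0],[43,16],[45,14],[48,11],[49,0]]
[[10,13],[20,16],[23,5],[34,0],[43,16],[45,14],[48,11],[49,0]]
[[10,13],[20,16],[23,5],[34,0],[43,16],[45,14],[48,11],[49,0]]
[[3,15],[16,13],[20,16],[23,5],[34,0],[43,16],[45,14],[48,11],[49,0]]
[[3,15],[16,13],[20,16],[23,5],[34,0],[43,16],[45,14],[48,11],[49,0]]
[[3,15],[16,13],[20,16],[23,5],[24,16],[27,5],[34,0],[43,16],[45,14],[48,11],[49,0]]
[[1,11],[3,15],[16,13],[20,16],[23,5],[24,16],[27,5],[34,0],[43,16],[45,14],[48,11],[49,0]]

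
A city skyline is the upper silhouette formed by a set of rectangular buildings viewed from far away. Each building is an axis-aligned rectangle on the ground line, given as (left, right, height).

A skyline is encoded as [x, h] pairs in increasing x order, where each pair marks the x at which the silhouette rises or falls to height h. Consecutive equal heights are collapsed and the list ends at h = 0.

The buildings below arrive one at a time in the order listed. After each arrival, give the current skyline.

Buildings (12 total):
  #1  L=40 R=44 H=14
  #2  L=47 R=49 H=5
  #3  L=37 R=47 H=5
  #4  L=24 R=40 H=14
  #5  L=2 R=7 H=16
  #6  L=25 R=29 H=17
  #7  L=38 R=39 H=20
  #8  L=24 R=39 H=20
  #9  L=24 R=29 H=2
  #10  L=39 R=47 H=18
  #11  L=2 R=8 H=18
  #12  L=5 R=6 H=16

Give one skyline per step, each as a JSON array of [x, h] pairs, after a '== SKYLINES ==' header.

== SKYLINES ==
[[40,14],[44,0]]
[[40,14],[44,0],[47,5],[49,0]]
[[37,5],[40,14],[44,5],[49,0]]
[[24,14],[44,5],[49,0]]
[[2,16],[7,0],[24,14],[44,5],[49,0]]
[[2,16],[7,0],[24,14],[25,17],[29,14],[44,5],[49,0]]
[[2,16],[7,0],[24,14],[25,17],[29,14],[38,20],[39,14],[44,5],[49,0]]
[[2,16],[7,0],[24,20],[39,14],[44,5],[49,0]]
[[2,16],[7,0],[24,20],[39,14],[44,5],[49,0]]
[[2,16],[7,0],[24,20],[39,18],[47,5],[49,0]]
[[2,18],[8,0],[24,20],[39,18],[47,5],[49,0]]
[[2,18],[8,0],[24,20],[39,18],[47,5],[49,0]]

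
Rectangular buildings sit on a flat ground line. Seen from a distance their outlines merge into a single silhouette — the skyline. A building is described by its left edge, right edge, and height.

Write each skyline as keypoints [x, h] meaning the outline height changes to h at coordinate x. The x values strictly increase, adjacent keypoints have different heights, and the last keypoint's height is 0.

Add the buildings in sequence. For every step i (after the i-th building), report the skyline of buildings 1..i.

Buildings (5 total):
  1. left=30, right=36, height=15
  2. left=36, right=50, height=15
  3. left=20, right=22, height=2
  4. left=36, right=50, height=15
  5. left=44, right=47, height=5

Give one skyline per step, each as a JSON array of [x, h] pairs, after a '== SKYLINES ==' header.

== SKYLINES ==
[[30,15],[36,0]]
[[30,15],[50,0]]
[[20,2],[22,0],[30,15],[50,0]]
[[20,2],[22,0],[30,15],[50,0]]
[[20,2],[22,0],[30,15],[50,0]]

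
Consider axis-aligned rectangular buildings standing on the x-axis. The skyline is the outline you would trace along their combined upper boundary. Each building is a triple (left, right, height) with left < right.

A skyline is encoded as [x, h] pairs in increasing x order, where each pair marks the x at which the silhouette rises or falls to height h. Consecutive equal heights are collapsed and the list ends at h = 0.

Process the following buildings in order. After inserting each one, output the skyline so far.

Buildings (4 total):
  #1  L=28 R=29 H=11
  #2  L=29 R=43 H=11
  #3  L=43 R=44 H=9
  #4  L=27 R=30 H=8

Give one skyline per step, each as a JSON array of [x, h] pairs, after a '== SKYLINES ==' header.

== SKYLINES ==
[[28,11],[29,0]]
[[28,11],[43,0]]
[[28,11],[43,9],[44,0]]
[[27,8],[28,11],[43,9],[44,0]]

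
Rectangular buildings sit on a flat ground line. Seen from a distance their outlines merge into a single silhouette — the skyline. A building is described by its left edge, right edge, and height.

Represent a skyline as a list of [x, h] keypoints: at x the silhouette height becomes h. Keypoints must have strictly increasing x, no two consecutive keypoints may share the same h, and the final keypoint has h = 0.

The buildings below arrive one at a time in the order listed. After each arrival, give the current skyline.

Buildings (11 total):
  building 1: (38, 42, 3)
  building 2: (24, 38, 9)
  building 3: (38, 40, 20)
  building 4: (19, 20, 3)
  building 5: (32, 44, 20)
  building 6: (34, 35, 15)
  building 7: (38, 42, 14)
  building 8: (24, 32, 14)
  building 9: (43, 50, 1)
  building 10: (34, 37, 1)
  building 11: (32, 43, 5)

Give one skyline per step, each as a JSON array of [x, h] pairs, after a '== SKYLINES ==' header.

== SKYLINES ==
[[38,3],[42,0]]
[[24,9],[38,3],[42,0]]
[[24,9],[38,20],[40,3],[42,0]]
[[19,3],[20,0],[24,9],[38,20],[40,3],[42,0]]
[[19,3],[20,0],[24,9],[32,20],[44,0]]
[[19,3],[20,0],[24,9],[32,20],[44,0]]
[[19,3],[20,0],[24,9],[32,20],[44,0]]
[[19,3],[20,0],[24,14],[32,20],[44,0]]
[[19,3],[20,0],[24,14],[32,20],[44,1],[50,0]]
[[19,3],[20,0],[24,14],[32,20],[44,1],[50,0]]
[[19,3],[20,0],[24,14],[32,20],[44,1],[50,0]]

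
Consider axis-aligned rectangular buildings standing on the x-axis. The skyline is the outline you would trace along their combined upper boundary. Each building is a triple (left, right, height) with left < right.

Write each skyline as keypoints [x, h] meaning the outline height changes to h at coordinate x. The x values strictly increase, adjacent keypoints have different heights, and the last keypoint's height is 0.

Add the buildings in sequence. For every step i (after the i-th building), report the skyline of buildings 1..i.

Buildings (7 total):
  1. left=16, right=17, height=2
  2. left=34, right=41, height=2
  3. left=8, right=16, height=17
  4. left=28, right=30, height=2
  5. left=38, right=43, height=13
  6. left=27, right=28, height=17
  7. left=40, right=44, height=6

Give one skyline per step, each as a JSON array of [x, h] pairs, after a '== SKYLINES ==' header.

== SKYLINES ==
[[16,2],[17,0]]
[[16,2],[17,0],[34,2],[41,0]]
[[8,17],[16,2],[17,0],[34,2],[41,0]]
[[8,17],[16,2],[17,0],[28,2],[30,0],[34,2],[41,0]]
[[8,17],[16,2],[17,0],[28,2],[30,0],[34,2],[38,13],[43,0]]
[[8,17],[16,2],[17,0],[27,17],[28,2],[30,0],[34,2],[38,13],[43,0]]
[[8,17],[16,2],[17,0],[27,17],[28,2],[30,0],[34,2],[38,13],[43,6],[44,0]]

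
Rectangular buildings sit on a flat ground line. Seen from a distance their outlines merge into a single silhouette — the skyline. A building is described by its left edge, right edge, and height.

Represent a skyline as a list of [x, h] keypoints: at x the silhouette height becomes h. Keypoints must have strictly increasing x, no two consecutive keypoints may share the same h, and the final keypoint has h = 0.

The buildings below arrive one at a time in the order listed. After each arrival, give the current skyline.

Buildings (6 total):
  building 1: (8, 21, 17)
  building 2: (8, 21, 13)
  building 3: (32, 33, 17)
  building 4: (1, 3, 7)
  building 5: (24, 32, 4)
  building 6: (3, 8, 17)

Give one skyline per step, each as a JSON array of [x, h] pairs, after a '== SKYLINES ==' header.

== SKYLINES ==
[[8,17],[21,0]]
[[8,17],[21,0]]
[[8,17],[21,0],[32,17],[33,0]]
[[1,7],[3,0],[8,17],[21,0],[32,17],[33,0]]
[[1,7],[3,0],[8,17],[21,0],[24,4],[32,17],[33,0]]
[[1,7],[3,17],[21,0],[24,4],[32,17],[33,0]]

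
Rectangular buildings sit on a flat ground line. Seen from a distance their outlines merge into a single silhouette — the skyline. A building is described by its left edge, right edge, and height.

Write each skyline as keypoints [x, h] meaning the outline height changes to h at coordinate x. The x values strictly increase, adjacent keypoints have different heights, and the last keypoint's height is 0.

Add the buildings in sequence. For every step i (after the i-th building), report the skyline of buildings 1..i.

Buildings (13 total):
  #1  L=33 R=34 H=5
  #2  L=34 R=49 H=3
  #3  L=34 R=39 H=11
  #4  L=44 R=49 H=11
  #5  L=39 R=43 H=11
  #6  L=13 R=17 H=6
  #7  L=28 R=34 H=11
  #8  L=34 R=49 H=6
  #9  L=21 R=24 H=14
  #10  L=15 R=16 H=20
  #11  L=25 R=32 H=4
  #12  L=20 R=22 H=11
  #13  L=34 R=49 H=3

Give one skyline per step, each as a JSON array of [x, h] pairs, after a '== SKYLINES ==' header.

== SKYLINES ==
[[33,5],[34,0]]
[[33,5],[34,3],[49,0]]
[[33,5],[34,11],[39,3],[49,0]]
[[33,5],[34,11],[39,3],[44,11],[49,0]]
[[33,5],[34,11],[43,3],[44,11],[49,0]]
[[13,6],[17,0],[33,5],[34,11],[43,3],[44,11],[49,0]]
[[13,6],[17,0],[28,11],[43,3],[44,11],[49,0]]
[[13,6],[17,0],[28,11],[43,6],[44,11],[49,0]]
[[13,6],[17,0],[21,14],[24,0],[28,11],[43,6],[44,11],[49,0]]
[[13,6],[15,20],[16,6],[17,0],[21,14],[24,0],[28,11],[43,6],[44,11],[49,0]]
[[13,6],[15,20],[16,6],[17,0],[21,14],[24,0],[25,4],[28,11],[43,6],[44,11],[49,0]]
[[13,6],[15,20],[16,6],[17,0],[20,11],[21,14],[24,0],[25,4],[28,11],[43,6],[44,11],[49,0]]
[[13,6],[15,20],[16,6],[17,0],[20,11],[21,14],[24,0],[25,4],[28,11],[43,6],[44,11],[49,0]]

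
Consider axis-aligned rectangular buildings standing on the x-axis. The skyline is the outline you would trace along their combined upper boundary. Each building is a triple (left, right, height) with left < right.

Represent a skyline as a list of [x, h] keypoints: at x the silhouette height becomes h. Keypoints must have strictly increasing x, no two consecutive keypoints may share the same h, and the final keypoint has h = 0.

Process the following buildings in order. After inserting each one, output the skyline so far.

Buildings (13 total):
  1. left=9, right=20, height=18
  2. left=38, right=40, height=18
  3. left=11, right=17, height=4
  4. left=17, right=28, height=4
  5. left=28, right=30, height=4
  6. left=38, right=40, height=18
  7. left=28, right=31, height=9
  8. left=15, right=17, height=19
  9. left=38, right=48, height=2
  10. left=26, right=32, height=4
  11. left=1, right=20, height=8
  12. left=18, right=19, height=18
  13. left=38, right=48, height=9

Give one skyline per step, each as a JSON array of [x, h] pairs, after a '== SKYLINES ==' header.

== SKYLINES ==
[[9,18],[20,0]]
[[9,18],[20,0],[38,18],[40,0]]
[[9,18],[20,0],[38,18],[40,0]]
[[9,18],[20,4],[28,0],[38,18],[40,0]]
[[9,18],[20,4],[30,0],[38,18],[40,0]]
[[9,18],[20,4],[30,0],[38,18],[40,0]]
[[9,18],[20,4],[28,9],[31,0],[38,18],[40,0]]
[[9,18],[15,19],[17,18],[20,4],[28,9],[31,0],[38,18],[40,0]]
[[9,18],[15,19],[17,18],[20,4],[28,9],[31,0],[38,18],[40,2],[48,0]]
[[9,18],[15,19],[17,18],[20,4],[28,9],[31,4],[32,0],[38,18],[40,2],[48,0]]
[[1,8],[9,18],[15,19],[17,18],[20,4],[28,9],[31,4],[32,0],[38,18],[40,2],[48,0]]
[[1,8],[9,18],[15,19],[17,18],[20,4],[28,9],[31,4],[32,0],[38,18],[40,2],[48,0]]
[[1,8],[9,18],[15,19],[17,18],[20,4],[28,9],[31,4],[32,0],[38,18],[40,9],[48,0]]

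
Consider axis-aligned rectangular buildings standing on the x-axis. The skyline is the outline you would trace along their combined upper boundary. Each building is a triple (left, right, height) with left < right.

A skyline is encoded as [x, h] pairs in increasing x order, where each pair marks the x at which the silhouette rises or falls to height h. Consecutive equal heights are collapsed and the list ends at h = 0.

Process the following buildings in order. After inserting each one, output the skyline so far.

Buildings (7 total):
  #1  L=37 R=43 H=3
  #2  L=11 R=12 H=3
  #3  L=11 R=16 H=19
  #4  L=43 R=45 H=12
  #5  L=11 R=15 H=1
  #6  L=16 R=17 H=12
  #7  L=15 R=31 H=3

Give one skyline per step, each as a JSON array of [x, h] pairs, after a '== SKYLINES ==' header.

== SKYLINES ==
[[37,3],[43,0]]
[[11,3],[12,0],[37,3],[43,0]]
[[11,19],[16,0],[37,3],[43,0]]
[[11,19],[16,0],[37,3],[43,12],[45,0]]
[[11,19],[16,0],[37,3],[43,12],[45,0]]
[[11,19],[16,12],[17,0],[37,3],[43,12],[45,0]]
[[11,19],[16,12],[17,3],[31,0],[37,3],[43,12],[45,0]]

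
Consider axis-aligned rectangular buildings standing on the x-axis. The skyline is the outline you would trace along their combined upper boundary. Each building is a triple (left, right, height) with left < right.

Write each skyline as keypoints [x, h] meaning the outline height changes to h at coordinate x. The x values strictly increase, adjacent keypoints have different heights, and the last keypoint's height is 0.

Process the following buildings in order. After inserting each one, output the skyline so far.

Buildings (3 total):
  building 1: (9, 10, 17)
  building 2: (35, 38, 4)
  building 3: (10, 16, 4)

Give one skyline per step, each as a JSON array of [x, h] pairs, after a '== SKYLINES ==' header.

== SKYLINES ==
[[9,17],[10,0]]
[[9,17],[10,0],[35,4],[38,0]]
[[9,17],[10,4],[16,0],[35,4],[38,0]]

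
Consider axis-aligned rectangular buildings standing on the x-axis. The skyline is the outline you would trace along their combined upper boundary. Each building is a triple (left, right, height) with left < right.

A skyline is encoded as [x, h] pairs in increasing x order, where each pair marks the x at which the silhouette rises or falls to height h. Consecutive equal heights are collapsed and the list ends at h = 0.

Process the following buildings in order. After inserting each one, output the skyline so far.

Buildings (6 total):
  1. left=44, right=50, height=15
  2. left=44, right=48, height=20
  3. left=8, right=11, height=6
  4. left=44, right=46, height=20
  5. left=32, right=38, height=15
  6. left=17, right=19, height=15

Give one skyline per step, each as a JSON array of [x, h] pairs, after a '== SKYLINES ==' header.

== SKYLINES ==
[[44,15],[50,0]]
[[44,20],[48,15],[50,0]]
[[8,6],[11,0],[44,20],[48,15],[50,0]]
[[8,6],[11,0],[44,20],[48,15],[50,0]]
[[8,6],[11,0],[32,15],[38,0],[44,20],[48,15],[50,0]]
[[8,6],[11,0],[17,15],[19,0],[32,15],[38,0],[44,20],[48,15],[50,0]]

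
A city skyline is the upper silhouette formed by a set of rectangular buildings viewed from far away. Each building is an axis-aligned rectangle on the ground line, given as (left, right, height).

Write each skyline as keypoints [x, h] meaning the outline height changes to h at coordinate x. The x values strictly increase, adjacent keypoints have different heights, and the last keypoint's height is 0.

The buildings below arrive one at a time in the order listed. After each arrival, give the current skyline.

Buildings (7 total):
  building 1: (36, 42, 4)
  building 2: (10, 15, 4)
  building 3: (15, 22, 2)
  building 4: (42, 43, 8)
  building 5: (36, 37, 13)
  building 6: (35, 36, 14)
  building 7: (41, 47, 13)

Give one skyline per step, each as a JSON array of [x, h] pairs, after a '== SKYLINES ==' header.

== SKYLINES ==
[[36,4],[42,0]]
[[10,4],[15,0],[36,4],[42,0]]
[[10,4],[15,2],[22,0],[36,4],[42,0]]
[[10,4],[15,2],[22,0],[36,4],[42,8],[43,0]]
[[10,4],[15,2],[22,0],[36,13],[37,4],[42,8],[43,0]]
[[10,4],[15,2],[22,0],[35,14],[36,13],[37,4],[42,8],[43,0]]
[[10,4],[15,2],[22,0],[35,14],[36,13],[37,4],[41,13],[47,0]]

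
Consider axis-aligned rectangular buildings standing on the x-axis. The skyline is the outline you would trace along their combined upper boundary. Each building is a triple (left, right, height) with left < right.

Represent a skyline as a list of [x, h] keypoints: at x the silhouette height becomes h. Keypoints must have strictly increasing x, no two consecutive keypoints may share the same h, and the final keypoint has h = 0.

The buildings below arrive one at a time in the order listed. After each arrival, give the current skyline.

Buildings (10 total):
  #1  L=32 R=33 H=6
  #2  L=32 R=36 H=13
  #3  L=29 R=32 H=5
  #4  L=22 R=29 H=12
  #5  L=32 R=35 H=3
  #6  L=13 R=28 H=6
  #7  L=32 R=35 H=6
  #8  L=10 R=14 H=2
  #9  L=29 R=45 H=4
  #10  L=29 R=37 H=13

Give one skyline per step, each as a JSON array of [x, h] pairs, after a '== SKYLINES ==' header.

== SKYLINES ==
[[32,6],[33,0]]
[[32,13],[36,0]]
[[29,5],[32,13],[36,0]]
[[22,12],[29,5],[32,13],[36,0]]
[[22,12],[29,5],[32,13],[36,0]]
[[13,6],[22,12],[29,5],[32,13],[36,0]]
[[13,6],[22,12],[29,5],[32,13],[36,0]]
[[10,2],[13,6],[22,12],[29,5],[32,13],[36,0]]
[[10,2],[13,6],[22,12],[29,5],[32,13],[36,4],[45,0]]
[[10,2],[13,6],[22,12],[29,13],[37,4],[45,0]]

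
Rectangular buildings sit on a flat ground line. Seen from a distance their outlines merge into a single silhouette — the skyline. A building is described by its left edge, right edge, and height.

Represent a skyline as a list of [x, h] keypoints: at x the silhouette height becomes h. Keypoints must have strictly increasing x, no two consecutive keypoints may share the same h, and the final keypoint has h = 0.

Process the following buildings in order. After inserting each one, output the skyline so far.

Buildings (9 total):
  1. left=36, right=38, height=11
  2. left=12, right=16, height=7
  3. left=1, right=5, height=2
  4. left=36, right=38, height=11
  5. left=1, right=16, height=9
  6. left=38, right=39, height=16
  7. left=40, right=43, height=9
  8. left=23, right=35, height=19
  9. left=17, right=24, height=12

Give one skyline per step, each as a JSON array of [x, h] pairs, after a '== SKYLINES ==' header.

== SKYLINES ==
[[36,11],[38,0]]
[[12,7],[16,0],[36,11],[38,0]]
[[1,2],[5,0],[12,7],[16,0],[36,11],[38,0]]
[[1,2],[5,0],[12,7],[16,0],[36,11],[38,0]]
[[1,9],[16,0],[36,11],[38,0]]
[[1,9],[16,0],[36,11],[38,16],[39,0]]
[[1,9],[16,0],[36,11],[38,16],[39,0],[40,9],[43,0]]
[[1,9],[16,0],[23,19],[35,0],[36,11],[38,16],[39,0],[40,9],[43,0]]
[[1,9],[16,0],[17,12],[23,19],[35,0],[36,11],[38,16],[39,0],[40,9],[43,0]]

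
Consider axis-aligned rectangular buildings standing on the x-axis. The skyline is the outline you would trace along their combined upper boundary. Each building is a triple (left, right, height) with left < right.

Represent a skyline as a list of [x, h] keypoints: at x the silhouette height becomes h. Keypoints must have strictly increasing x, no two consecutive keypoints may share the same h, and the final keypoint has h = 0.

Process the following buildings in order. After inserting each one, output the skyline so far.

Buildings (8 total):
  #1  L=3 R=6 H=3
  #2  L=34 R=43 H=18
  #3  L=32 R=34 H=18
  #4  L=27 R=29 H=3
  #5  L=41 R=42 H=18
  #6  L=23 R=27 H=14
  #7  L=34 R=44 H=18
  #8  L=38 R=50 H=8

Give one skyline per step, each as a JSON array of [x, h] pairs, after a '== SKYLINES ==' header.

== SKYLINES ==
[[3,3],[6,0]]
[[3,3],[6,0],[34,18],[43,0]]
[[3,3],[6,0],[32,18],[43,0]]
[[3,3],[6,0],[27,3],[29,0],[32,18],[43,0]]
[[3,3],[6,0],[27,3],[29,0],[32,18],[43,0]]
[[3,3],[6,0],[23,14],[27,3],[29,0],[32,18],[43,0]]
[[3,3],[6,0],[23,14],[27,3],[29,0],[32,18],[44,0]]
[[3,3],[6,0],[23,14],[27,3],[29,0],[32,18],[44,8],[50,0]]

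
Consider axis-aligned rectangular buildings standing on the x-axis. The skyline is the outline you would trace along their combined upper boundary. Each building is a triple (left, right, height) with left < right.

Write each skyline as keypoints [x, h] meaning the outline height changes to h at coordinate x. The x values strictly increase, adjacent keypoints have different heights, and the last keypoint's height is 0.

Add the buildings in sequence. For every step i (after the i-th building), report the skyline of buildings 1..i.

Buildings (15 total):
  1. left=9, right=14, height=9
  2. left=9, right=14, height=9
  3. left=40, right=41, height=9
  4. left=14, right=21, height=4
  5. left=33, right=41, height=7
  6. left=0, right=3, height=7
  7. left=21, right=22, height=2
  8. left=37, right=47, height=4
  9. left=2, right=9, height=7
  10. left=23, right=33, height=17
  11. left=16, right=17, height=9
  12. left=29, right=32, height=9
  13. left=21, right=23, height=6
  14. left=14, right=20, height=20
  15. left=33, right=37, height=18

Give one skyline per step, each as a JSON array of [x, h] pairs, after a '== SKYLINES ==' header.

== SKYLINES ==
[[9,9],[14,0]]
[[9,9],[14,0]]
[[9,9],[14,0],[40,9],[41,0]]
[[9,9],[14,4],[21,0],[40,9],[41,0]]
[[9,9],[14,4],[21,0],[33,7],[40,9],[41,0]]
[[0,7],[3,0],[9,9],[14,4],[21,0],[33,7],[40,9],[41,0]]
[[0,7],[3,0],[9,9],[14,4],[21,2],[22,0],[33,7],[40,9],[41,0]]
[[0,7],[3,0],[9,9],[14,4],[21,2],[22,0],[33,7],[40,9],[41,4],[47,0]]
[[0,7],[9,9],[14,4],[21,2],[22,0],[33,7],[40,9],[41,4],[47,0]]
[[0,7],[9,9],[14,4],[21,2],[22,0],[23,17],[33,7],[40,9],[41,4],[47,0]]
[[0,7],[9,9],[14,4],[16,9],[17,4],[21,2],[22,0],[23,17],[33,7],[40,9],[41,4],[47,0]]
[[0,7],[9,9],[14,4],[16,9],[17,4],[21,2],[22,0],[23,17],[33,7],[40,9],[41,4],[47,0]]
[[0,7],[9,9],[14,4],[16,9],[17,4],[21,6],[23,17],[33,7],[40,9],[41,4],[47,0]]
[[0,7],[9,9],[14,20],[20,4],[21,6],[23,17],[33,7],[40,9],[41,4],[47,0]]
[[0,7],[9,9],[14,20],[20,4],[21,6],[23,17],[33,18],[37,7],[40,9],[41,4],[47,0]]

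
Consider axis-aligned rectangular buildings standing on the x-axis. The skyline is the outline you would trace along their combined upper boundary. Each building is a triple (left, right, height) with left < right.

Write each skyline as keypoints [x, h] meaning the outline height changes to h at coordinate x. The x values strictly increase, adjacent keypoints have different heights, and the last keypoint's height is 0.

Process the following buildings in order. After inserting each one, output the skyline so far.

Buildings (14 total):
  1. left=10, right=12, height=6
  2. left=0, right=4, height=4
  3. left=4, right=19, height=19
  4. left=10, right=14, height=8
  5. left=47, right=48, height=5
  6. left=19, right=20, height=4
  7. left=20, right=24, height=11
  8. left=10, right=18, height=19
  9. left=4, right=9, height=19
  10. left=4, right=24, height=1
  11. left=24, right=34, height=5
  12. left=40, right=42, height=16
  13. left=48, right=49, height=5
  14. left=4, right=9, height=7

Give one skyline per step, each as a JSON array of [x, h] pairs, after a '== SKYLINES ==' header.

== SKYLINES ==
[[10,6],[12,0]]
[[0,4],[4,0],[10,6],[12,0]]
[[0,4],[4,19],[19,0]]
[[0,4],[4,19],[19,0]]
[[0,4],[4,19],[19,0],[47,5],[48,0]]
[[0,4],[4,19],[19,4],[20,0],[47,5],[48,0]]
[[0,4],[4,19],[19,4],[20,11],[24,0],[47,5],[48,0]]
[[0,4],[4,19],[19,4],[20,11],[24,0],[47,5],[48,0]]
[[0,4],[4,19],[19,4],[20,11],[24,0],[47,5],[48,0]]
[[0,4],[4,19],[19,4],[20,11],[24,0],[47,5],[48,0]]
[[0,4],[4,19],[19,4],[20,11],[24,5],[34,0],[47,5],[48,0]]
[[0,4],[4,19],[19,4],[20,11],[24,5],[34,0],[40,16],[42,0],[47,5],[48,0]]
[[0,4],[4,19],[19,4],[20,11],[24,5],[34,0],[40,16],[42,0],[47,5],[49,0]]
[[0,4],[4,19],[19,4],[20,11],[24,5],[34,0],[40,16],[42,0],[47,5],[49,0]]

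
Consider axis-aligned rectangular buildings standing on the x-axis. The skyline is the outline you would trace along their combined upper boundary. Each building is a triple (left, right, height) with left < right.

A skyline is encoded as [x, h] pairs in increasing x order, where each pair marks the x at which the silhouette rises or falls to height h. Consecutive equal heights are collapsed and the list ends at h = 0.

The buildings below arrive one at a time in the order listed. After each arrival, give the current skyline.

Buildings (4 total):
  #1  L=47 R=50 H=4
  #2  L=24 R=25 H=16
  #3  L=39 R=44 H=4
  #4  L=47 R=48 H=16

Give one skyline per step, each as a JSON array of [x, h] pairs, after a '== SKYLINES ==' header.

== SKYLINES ==
[[47,4],[50,0]]
[[24,16],[25,0],[47,4],[50,0]]
[[24,16],[25,0],[39,4],[44,0],[47,4],[50,0]]
[[24,16],[25,0],[39,4],[44,0],[47,16],[48,4],[50,0]]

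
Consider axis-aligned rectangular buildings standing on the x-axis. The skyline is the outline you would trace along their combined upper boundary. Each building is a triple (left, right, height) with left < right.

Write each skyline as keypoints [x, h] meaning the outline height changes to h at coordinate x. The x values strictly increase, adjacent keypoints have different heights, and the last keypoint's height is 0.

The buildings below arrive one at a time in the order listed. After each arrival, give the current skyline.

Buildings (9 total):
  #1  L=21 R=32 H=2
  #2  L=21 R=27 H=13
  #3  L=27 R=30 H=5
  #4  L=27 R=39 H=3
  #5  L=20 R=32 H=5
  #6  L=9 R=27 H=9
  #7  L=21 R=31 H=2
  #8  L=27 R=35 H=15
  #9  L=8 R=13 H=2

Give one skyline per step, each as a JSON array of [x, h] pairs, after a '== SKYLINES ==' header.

== SKYLINES ==
[[21,2],[32,0]]
[[21,13],[27,2],[32,0]]
[[21,13],[27,5],[30,2],[32,0]]
[[21,13],[27,5],[30,3],[39,0]]
[[20,5],[21,13],[27,5],[32,3],[39,0]]
[[9,9],[21,13],[27,5],[32,3],[39,0]]
[[9,9],[21,13],[27,5],[32,3],[39,0]]
[[9,9],[21,13],[27,15],[35,3],[39,0]]
[[8,2],[9,9],[21,13],[27,15],[35,3],[39,0]]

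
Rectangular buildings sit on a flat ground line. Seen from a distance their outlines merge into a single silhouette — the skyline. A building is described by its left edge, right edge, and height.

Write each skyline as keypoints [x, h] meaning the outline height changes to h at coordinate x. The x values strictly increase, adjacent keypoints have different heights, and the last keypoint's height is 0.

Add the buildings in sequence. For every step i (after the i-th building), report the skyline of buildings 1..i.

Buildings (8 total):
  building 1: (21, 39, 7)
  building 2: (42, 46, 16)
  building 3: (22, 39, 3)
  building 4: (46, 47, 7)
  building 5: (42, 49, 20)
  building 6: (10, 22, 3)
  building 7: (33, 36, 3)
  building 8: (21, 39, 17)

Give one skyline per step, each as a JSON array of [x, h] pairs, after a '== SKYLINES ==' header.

== SKYLINES ==
[[21,7],[39,0]]
[[21,7],[39,0],[42,16],[46,0]]
[[21,7],[39,0],[42,16],[46,0]]
[[21,7],[39,0],[42,16],[46,7],[47,0]]
[[21,7],[39,0],[42,20],[49,0]]
[[10,3],[21,7],[39,0],[42,20],[49,0]]
[[10,3],[21,7],[39,0],[42,20],[49,0]]
[[10,3],[21,17],[39,0],[42,20],[49,0]]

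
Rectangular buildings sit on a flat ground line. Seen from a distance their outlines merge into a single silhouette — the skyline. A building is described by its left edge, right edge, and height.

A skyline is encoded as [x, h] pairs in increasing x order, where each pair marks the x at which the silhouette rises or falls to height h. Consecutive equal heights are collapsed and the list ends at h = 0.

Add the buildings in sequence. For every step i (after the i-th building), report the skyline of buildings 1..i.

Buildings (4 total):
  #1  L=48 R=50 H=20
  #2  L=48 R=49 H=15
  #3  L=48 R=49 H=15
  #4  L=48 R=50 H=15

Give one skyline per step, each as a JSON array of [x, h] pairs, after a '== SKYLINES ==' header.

== SKYLINES ==
[[48,20],[50,0]]
[[48,20],[50,0]]
[[48,20],[50,0]]
[[48,20],[50,0]]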